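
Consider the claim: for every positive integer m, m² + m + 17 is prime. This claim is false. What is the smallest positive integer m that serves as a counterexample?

For m = 1, 2, 3, 4, …, 13, 14, 15 the conclusion holds.
m = 16: m² + m + 17 = 289 = 17 × 17, composite.

m = 16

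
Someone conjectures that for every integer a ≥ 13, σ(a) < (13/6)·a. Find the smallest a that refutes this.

a = 18

The first 5 eligible values, up to a = 17, all satisfy the conclusion.
a = 18: σ(18) = 39; 39 ≥ 39.
Thus a = 18 disproves the claim, and no smaller a works.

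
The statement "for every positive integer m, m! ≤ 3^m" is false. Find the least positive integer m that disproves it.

m = 7

A counterexample is any positive integer m such that m! > 3^m; we check each in order.
For m = 1, 2, 3, 4, 5, 6 the conclusion holds.
m = 7: m! = 5040 and 3^m = 2187, so 5040 > 2187.
So m = 7 is the smallest counterexample.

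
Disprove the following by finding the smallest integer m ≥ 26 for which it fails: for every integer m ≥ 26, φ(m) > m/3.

m = 30

We need the least integer m ≥ 26 for which the claim fails.
The first 4 eligible values, up to m = 29, all satisfy the conclusion.
m = 30: φ(30) = 8 and 30/3 = 10, so φ(30) ≤ 30/3.
So m = 30 is the smallest counterexample.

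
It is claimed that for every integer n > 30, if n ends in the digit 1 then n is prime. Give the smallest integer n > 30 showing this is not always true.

n = 51

Check each integer n > 30 in order until n ends in the digit 1 but n is not prime.
For n = 31, 41 the conclusion holds.
n = 51: 51 ends in 1; 51 = 3 × 17, composite.
So n = 51 is the smallest counterexample.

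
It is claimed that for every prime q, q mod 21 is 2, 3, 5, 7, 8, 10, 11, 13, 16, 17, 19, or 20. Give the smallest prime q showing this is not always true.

q = 43

The first 13 eligible values, up to q = 41, all satisfy the conclusion.
q = 43: 43 mod 21 = 1 — not in {2, 3, 5, 7, 8, 10, 11, 13, 16, 17, 19, 20}.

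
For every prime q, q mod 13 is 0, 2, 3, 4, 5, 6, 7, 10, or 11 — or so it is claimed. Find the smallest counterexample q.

q = 47

A counterexample is any prime q such that the claim fails; we check each in order.
For q = 2, 3, 5, 7, …, 37, 41, 43 the conclusion holds.
q = 47: 47 mod 13 = 8 — not in {0, 2, 3, 4, 5, 6, 7, 10, 11}.
Hence q = 47 is a counterexample.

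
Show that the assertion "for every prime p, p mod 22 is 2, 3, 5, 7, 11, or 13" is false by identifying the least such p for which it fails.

p = 2: 2 mod 22 = 2.
p = 3: 3 mod 22 = 3.
p = 5: 5 mod 22 = 5.
p = 7: 7 mod 22 = 7.
p = 11: 11 mod 22 = 11.
p = 13: 13 mod 22 = 13.
p = 17: 17 mod 22 = 17 — not in {2, 3, 5, 7, 11, 13}.
Hence p = 17 is a counterexample.

p = 17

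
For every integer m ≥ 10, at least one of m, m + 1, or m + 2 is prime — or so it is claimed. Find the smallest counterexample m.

A counterexample is any integer m ≥ 10 such that m, m + 1, m + 2 are all composite; we check each in order.
m = 10: 11 is prime.
m = 11: 11 is prime.
m = 12: 13 is prime.
m = 13: 13 is prime.
m = 14: 14 = 2 × 7; 15 = 3 × 5; 16 = 2 × 8 — all composite.
Hence m = 14 is a counterexample.

m = 14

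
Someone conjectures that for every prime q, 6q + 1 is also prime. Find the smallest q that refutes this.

A counterexample is any prime q such that 6q + 1 is not prime; we check each in order.
The first 7 eligible values, up to q = 17, all satisfy the conclusion.
q = 19: 6q + 1 = 115 = 5 × 23, not prime.
So q = 19 is the smallest counterexample.

q = 19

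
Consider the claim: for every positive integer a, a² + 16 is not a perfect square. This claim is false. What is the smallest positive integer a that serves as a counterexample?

For a = 1, 2 the conclusion holds.
a = 3: 3² + 16 = 25 = 5², a perfect square.
Hence a = 3 is a counterexample.

a = 3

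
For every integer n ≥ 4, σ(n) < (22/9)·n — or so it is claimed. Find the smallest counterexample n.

n = 24

For n = 4, 5, 6, 7, …, 21, 22, 23 the conclusion holds.
n = 24: σ(24) = 60; 60 ≥ 176/3.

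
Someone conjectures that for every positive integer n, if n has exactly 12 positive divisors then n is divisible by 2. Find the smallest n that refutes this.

We need the least positive integer n for which n has exactly 12 positive divisors but n is not divisible by 2.
For n = 60, 72, 84, 90, …, 294, 306, 308 the conclusion holds.
n = 315: τ(315) = 12; 315 mod 2 = 1.
Hence n = 315 is a counterexample.

n = 315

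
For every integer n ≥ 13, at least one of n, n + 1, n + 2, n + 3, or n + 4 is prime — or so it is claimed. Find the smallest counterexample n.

n = 24

A counterexample is any integer n ≥ 13 such that n, n + 1, n + 2, n + 3, n + 4 are all composite; we check each in order.
The first 11 eligible values, up to n = 23, all satisfy the conclusion.
n = 24: 24 = 2 × 12; 25 = 5 × 5; 26 = 2 × 13; 27 = 3 × 9; 28 = 2 × 14 — all composite.
Hence n = 24 is a counterexample.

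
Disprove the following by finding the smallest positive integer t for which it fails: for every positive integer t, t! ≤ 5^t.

The first 11 eligible values, up to t = 11, all satisfy the conclusion.
t = 12: t! = 479001600 and 5^t = 244140625, so 479001600 > 244140625.
Thus t = 12 disproves the claim, and no smaller t works.

t = 12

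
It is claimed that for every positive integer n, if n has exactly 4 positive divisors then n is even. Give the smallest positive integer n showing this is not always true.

n = 15

Check each positive integer n in order until n has exactly 4 positive divisors but n is odd.
n = 6: divisors of 6: 1, 2, 3, 6; 6 is even.
n = 8: divisors of 8: 1, 2, 4, 8; 8 is even.
n = 10: divisors of 10: 1, 2, 5, 10; 10 is even.
n = 14: divisors of 14: 1, 2, 7, 14; 14 is even.
n = 15: divisors of 15: 1, 3, 5, 15; 15 is odd.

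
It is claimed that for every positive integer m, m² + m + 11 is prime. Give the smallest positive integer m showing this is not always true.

Check each positive integer m in order until m² + m + 11 is not prime.
The first 9 eligible values, up to m = 9, all satisfy the conclusion.
m = 10: m² + m + 11 = 121 = 11 × 11, composite.
Thus m = 10 disproves the claim, and no smaller m works.

m = 10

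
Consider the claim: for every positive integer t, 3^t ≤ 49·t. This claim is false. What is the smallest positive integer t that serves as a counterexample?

Check each positive integer t in order until 3^t > 49·t.
t = 1: 3^t = 3 and 49·t = 49, so 3 ≤ 49.
t = 2: 3^t = 9 and 49·t = 98, so 9 ≤ 98.
t = 3: 3^t = 27 and 49·t = 147, so 27 ≤ 147.
t = 4: 3^t = 81 and 49·t = 196, so 81 ≤ 196.
t = 5: 3^t = 243 and 49·t = 245, so 243 ≤ 245.
t = 6: 3^t = 729 and 49·t = 294, so 729 > 294.

t = 6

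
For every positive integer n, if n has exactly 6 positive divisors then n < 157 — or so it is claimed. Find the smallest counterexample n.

For n = 12, 18, 20, 28, …, 147, 148, 153 the conclusion holds.
n = 164: τ(164) = 6; 164 ≥ 157.

n = 164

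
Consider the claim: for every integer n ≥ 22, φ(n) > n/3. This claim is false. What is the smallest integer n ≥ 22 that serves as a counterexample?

n = 24

Check each integer n ≥ 22 in order until the claim fails.
For n = 22, 23 the conclusion holds.
n = 24: φ(24) = 8 and 24/3 = 8, so φ(24) ≤ 24/3.
So n = 24 is the smallest counterexample.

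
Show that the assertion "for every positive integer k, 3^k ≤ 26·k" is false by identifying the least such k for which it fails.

k = 5

We need the least positive integer k for which 3^k > 26·k.
For k = 1, 2, 3, 4 the conclusion holds.
k = 5: 3^k = 243 and 26·k = 130, so 243 > 130.
Thus k = 5 disproves the claim, and no smaller k works.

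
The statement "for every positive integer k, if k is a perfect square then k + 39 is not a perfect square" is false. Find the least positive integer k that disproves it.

A counterexample is any positive integer k such that k is a perfect square but k + 39 is a perfect square; we check each in order.
The first 4 eligible values, up to k = 16, all satisfy the conclusion.
k = 25: 25 = 5² and 25 + 39 = 64 = 8².
So k = 25 is the smallest counterexample.

k = 25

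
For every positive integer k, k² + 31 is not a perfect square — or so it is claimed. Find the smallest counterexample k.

k = 15

For k = 1, 2, 3, 4, …, 12, 13, 14 the conclusion holds.
k = 15: 15² + 31 = 256 = 16², a perfect square.
Thus k = 15 disproves the claim, and no smaller k works.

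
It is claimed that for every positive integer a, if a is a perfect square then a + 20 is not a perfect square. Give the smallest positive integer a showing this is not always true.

Check each positive integer a in order until a is a perfect square but a + 20 is a perfect square.
For a = 1, 4, 9 the conclusion holds.
a = 16: 16 = 4² and 16 + 20 = 36 = 6².
Hence a = 16 is a counterexample.

a = 16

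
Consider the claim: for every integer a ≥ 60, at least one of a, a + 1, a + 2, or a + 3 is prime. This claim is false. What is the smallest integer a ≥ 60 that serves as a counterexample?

a = 60: 61 is prime.
a = 61: 61 is prime.
a = 62: 62 = 2 × 31; 63 = 3 × 21; 64 = 2 × 32; 65 = 5 × 13 — all composite.

a = 62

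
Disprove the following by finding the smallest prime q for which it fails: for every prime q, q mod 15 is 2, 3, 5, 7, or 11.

For q = 2, 3, 5, 7, 11 the conclusion holds.
q = 13: 13 mod 15 = 13 — not in {2, 3, 5, 7, 11}.
Hence q = 13 is a counterexample.

q = 13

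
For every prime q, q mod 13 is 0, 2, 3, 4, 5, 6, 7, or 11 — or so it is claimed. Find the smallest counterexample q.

q = 23

For q = 2, 3, 5, 7, 11, 13, 17, 19 the conclusion holds.
q = 23: 23 mod 13 = 10 — not in {0, 2, 3, 4, 5, 6, 7, 11}.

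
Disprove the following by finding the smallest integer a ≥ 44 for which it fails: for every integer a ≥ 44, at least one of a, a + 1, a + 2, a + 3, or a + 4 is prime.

We need the least integer a ≥ 44 for which a, a + 1, a + 2, a + 3, a + 4 are all composite.
a = 44: 47 is prime.
a = 45: 47 is prime.
a = 46: 47 is prime.
a = 47: 47 is prime.
a = 48: 48 = 2 × 24; 49 = 7 × 7; 50 = 2 × 25; 51 = 3 × 17; 52 = 2 × 26 — all composite.

a = 48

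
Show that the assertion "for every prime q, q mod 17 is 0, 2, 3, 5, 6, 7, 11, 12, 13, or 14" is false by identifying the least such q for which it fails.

q = 43

We need the least prime q for which the claim fails.
For q = 2, 3, 5, 7, …, 31, 37, 41 the conclusion holds.
q = 43: 43 mod 17 = 9 — not in {0, 2, 3, 5, 6, 7, 11, 12, 13, 14}.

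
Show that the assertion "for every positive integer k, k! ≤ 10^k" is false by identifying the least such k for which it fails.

k = 25

The first 24 eligible values, up to k = 24, all satisfy the conclusion.
k = 25: k! = 15511210043330985984000000 and 10^k = 10000000000000000000000000, so 15511210043330985984000000 > 10000000000000000000000000.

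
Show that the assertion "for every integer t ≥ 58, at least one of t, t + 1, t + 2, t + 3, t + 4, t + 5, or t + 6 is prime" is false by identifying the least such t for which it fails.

t = 90

We need the least integer t ≥ 58 for which t, t + 1, t + 2, t + 3, t + 4, t + 5, t + 6 are all composite.
The first 32 eligible values, up to t = 89, all satisfy the conclusion.
t = 90: 90 = 2 × 45; 91 = 7 × 13; 92 = 2 × 46; 93 = 3 × 31; 94 = 2 × 47; 95 = 5 × 19; 96 = 2 × 48 — all composite.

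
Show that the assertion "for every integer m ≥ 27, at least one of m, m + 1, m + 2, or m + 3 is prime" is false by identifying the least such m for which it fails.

m = 32

Check each integer m ≥ 27 in order until m, m + 1, m + 2, m + 3 are all composite.
m = 27: 29 is prime.
m = 28: 29 is prime.
m = 29: 29 is prime.
m = 30: 31 is prime.
m = 31: 31 is prime.
m = 32: 32 = 2 × 16; 33 = 3 × 11; 34 = 2 × 17; 35 = 5 × 7 — all composite.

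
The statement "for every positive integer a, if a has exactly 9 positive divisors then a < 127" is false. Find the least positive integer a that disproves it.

We need the least positive integer a for which a has exactly 9 positive divisors but the claim fails.
For a = 36, 100 the conclusion holds.
a = 196: τ(196) = 9; 196 ≥ 127.
Hence a = 196 is a counterexample.

a = 196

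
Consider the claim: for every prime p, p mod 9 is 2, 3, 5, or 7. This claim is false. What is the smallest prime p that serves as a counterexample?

p = 13

Check each prime p in order until the claim fails.
The first 5 eligible values, up to p = 11, all satisfy the conclusion.
p = 13: 13 mod 9 = 4 — not in {2, 3, 5, 7}.
So p = 13 is the smallest counterexample.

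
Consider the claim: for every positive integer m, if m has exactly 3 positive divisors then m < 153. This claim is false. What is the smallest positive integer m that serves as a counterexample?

m = 169

m = 4: τ(4) = 3; 4 < 153.
m = 9: τ(9) = 3; 9 < 153.
m = 25: τ(25) = 3; 25 < 153.
m = 49: τ(49) = 3; 49 < 153.
m = 121: τ(121) = 3; 121 < 153.
m = 169: τ(169) = 3; 169 ≥ 153.
Thus m = 169 disproves the claim, and no smaller m works.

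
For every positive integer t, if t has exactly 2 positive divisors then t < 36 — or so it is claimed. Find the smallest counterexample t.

A counterexample is any positive integer t such that t has exactly 2 positive divisors but the claim fails; we check each in order.
For t = 2, 3, 5, 7, …, 23, 29, 31 the conclusion holds.
t = 37: τ(37) = 2; 37 ≥ 36.

t = 37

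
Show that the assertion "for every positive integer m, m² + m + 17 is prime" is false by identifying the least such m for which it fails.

m = 16

Check each positive integer m in order until m² + m + 17 is not prime.
The first 15 eligible values, up to m = 15, all satisfy the conclusion.
m = 16: m² + m + 17 = 289 = 17 × 17, composite.
Thus m = 16 disproves the claim, and no smaller m works.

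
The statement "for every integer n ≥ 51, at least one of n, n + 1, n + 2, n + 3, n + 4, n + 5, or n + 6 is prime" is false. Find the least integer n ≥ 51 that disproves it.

n = 90

Check each integer n ≥ 51 in order until n, n + 1, n + 2, n + 3, n + 4, n + 5, n + 6 are all composite.
For n = 51, 52, 53, 54, …, 87, 88, 89 the conclusion holds.
n = 90: 90 = 2 × 45; 91 = 7 × 13; 92 = 2 × 46; 93 = 3 × 31; 94 = 2 × 47; 95 = 5 × 19; 96 = 2 × 48 — all composite.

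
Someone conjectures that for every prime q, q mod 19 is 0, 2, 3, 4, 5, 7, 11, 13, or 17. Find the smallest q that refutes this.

Check each prime q in order until the claim fails.
The first 9 eligible values, up to q = 23, all satisfy the conclusion.
q = 29: 29 mod 19 = 10 — not in {0, 2, 3, 4, 5, 7, 11, 13, 17}.
So q = 29 is the smallest counterexample.

q = 29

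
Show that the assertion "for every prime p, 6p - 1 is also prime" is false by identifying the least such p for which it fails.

The first 4 eligible values, up to p = 7, all satisfy the conclusion.
p = 11: 6p - 1 = 65 = 5 × 13, not prime.

p = 11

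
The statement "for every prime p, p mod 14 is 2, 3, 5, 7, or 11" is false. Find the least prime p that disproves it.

We need the least prime p for which the claim fails.
The first 5 eligible values, up to p = 11, all satisfy the conclusion.
p = 13: 13 mod 14 = 13 — not in {2, 3, 5, 7, 11}.

p = 13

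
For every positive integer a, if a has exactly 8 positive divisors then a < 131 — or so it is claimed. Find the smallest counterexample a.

a = 135

The first 17 eligible values, up to a = 130, all satisfy the conclusion.
a = 135: τ(135) = 8; 135 ≥ 131.
Thus a = 135 disproves the claim, and no smaller a works.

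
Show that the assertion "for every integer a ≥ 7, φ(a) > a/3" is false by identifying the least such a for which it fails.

a = 12

We need the least integer a ≥ 7 for which the claim fails.
The first 5 eligible values, up to a = 11, all satisfy the conclusion.
a = 12: φ(12) = 4 and 12/3 = 4, so φ(12) ≤ 12/3.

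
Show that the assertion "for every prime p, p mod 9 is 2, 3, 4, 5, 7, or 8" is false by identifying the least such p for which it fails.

A counterexample is any prime p such that the claim fails; we check each in order.
The first 7 eligible values, up to p = 17, all satisfy the conclusion.
p = 19: 19 mod 9 = 1 — not in {2, 3, 4, 5, 7, 8}.
Hence p = 19 is a counterexample.

p = 19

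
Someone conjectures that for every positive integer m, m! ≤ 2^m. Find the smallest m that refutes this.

A counterexample is any positive integer m such that m! > 2^m; we check each in order.
For m = 1, 2, 3 the conclusion holds.
m = 4: m! = 24 and 2^m = 16, so 24 > 16.
Thus m = 4 disproves the claim, and no smaller m works.

m = 4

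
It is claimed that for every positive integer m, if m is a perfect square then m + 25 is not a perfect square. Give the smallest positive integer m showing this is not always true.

For m = 1, 4, 9, 16, …, 81, 100, 121 the conclusion holds.
m = 144: 144 = 12² and 144 + 25 = 169 = 13².
So m = 144 is the smallest counterexample.

m = 144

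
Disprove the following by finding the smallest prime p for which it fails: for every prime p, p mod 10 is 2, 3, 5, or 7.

The first 4 eligible values, up to p = 7, all satisfy the conclusion.
p = 11: 11 mod 10 = 1 — not in {2, 3, 5, 7}.

p = 11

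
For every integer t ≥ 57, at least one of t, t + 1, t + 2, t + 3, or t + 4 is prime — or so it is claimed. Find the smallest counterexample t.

Check each integer t ≥ 57 in order until t, t + 1, t + 2, t + 3, t + 4 are all composite.
t = 57: 59 is prime.
t = 58: 59 is prime.
t = 59: 59 is prime.
t = 60: 61 is prime.
t = 61: 61 is prime.
t = 62: 62 = 2 × 31; 63 = 3 × 21; 64 = 2 × 32; 65 = 5 × 13; 66 = 2 × 33 — all composite.

t = 62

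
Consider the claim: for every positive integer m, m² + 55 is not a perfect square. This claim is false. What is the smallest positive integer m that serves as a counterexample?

For m = 1, 2 the conclusion holds.
m = 3: 3² + 55 = 64 = 8², a perfect square.
So m = 3 is the smallest counterexample.

m = 3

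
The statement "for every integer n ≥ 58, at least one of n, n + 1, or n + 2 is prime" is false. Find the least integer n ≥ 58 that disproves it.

We need the least integer n ≥ 58 for which n, n + 1, n + 2 are all composite.
For n = 58, 59, 60, 61 the conclusion holds.
n = 62: 62 = 2 × 31; 63 = 3 × 21; 64 = 2 × 32 — all composite.
Thus n = 62 disproves the claim, and no smaller n works.

n = 62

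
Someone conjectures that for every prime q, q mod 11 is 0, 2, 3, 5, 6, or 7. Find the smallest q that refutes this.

q = 19

We need the least prime q for which the claim fails.
q = 2: 2 mod 11 = 2.
q = 3: 3 mod 11 = 3.
q = 5: 5 mod 11 = 5.
q = 7: 7 mod 11 = 7.
q = 11: 11 mod 11 = 0.
q = 13: 13 mod 11 = 2.
q = 17: 17 mod 11 = 6.
q = 19: 19 mod 11 = 8 — not in {0, 2, 3, 5, 6, 7}.
So q = 19 is the smallest counterexample.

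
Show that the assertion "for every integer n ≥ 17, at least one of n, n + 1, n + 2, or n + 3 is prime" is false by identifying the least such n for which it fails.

n = 24

A counterexample is any integer n ≥ 17 such that n, n + 1, n + 2, n + 3 are all composite; we check each in order.
For n = 17, 18, 19, 20, 21, 22, 23 the conclusion holds.
n = 24: 24 = 2 × 12; 25 = 5 × 5; 26 = 2 × 13; 27 = 3 × 9 — all composite.
Hence n = 24 is a counterexample.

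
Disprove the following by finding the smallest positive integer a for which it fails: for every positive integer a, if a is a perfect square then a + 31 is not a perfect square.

a = 225

Check each positive integer a in order until a is a perfect square but a + 31 is a perfect square.
For a = 1, 4, 9, 16, …, 144, 169, 196 the conclusion holds.
a = 225: 225 = 15² and 225 + 31 = 256 = 16².
So a = 225 is the smallest counterexample.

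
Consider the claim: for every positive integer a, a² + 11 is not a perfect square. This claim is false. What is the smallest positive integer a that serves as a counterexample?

a = 5

For a = 1, 2, 3, 4 the conclusion holds.
a = 5: 5² + 11 = 36 = 6², a perfect square.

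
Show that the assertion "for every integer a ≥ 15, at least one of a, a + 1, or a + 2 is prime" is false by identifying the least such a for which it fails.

a = 15: 17 is prime.
a = 16: 17 is prime.
a = 17: 17 is prime.
a = 18: 19 is prime.
a = 19: 19 is prime.
a = 20: 20 = 2 × 10; 21 = 3 × 7; 22 = 2 × 11 — all composite.

a = 20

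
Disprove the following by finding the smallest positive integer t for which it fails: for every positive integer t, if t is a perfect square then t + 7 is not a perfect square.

t = 9

A counterexample is any positive integer t such that t is a perfect square but t + 7 is a perfect square; we check each in order.
For t = 1, 4 the conclusion holds.
t = 9: 9 = 3² and 9 + 7 = 16 = 4².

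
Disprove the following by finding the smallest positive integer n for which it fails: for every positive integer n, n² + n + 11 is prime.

n = 10

Check each positive integer n in order until n² + n + 11 is not prime.
For n = 1, 2, 3, 4, 5, 6, 7, 8, 9 the conclusion holds.
n = 10: n² + n + 11 = 121 = 11 × 11, composite.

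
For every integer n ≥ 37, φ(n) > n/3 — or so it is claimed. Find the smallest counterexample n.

The first 5 eligible values, up to n = 41, all satisfy the conclusion.
n = 42: φ(42) = 12 and 42/3 = 14, so φ(42) ≤ 42/3.
Hence n = 42 is a counterexample.

n = 42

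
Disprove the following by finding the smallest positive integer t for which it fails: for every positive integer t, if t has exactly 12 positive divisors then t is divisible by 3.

t = 140

A counterexample is any positive integer t such that t has exactly 12 positive divisors but t is not divisible by 3; we check each in order.
The first 8 eligible values, up to t = 132, all satisfy the conclusion.
t = 140: τ(140) = 12; 140 mod 3 = 2.
Hence t = 140 is a counterexample.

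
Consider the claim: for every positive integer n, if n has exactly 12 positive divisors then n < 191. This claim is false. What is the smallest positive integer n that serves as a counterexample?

A counterexample is any positive integer n such that n has exactly 12 positive divisors but the claim fails; we check each in order.
For n = 60, 72, 84, 90, …, 150, 156, 160 the conclusion holds.
n = 198: τ(198) = 12; 198 ≥ 191.

n = 198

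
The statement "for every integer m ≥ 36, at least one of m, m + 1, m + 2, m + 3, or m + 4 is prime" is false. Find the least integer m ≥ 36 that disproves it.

m = 48

For m = 36, 37, 38, 39, …, 45, 46, 47 the conclusion holds.
m = 48: 48 = 2 × 24; 49 = 7 × 7; 50 = 2 × 25; 51 = 3 × 17; 52 = 2 × 26 — all composite.
So m = 48 is the smallest counterexample.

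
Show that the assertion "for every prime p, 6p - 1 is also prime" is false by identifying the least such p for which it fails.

Check each prime p in order until 6p - 1 is not prime.
For p = 2, 3, 5, 7 the conclusion holds.
p = 11: 6p - 1 = 65 = 5 × 13, not prime.
So p = 11 is the smallest counterexample.

p = 11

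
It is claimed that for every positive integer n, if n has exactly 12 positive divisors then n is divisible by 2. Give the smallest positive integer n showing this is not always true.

n = 315

Check each positive integer n in order until n has exactly 12 positive divisors but n is not divisible by 2.
The first 24 eligible values, up to n = 308, all satisfy the conclusion.
n = 315: τ(315) = 12; 315 mod 2 = 1.
So n = 315 is the smallest counterexample.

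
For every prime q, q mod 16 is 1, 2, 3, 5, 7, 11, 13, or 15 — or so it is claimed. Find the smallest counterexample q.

q = 41

Check each prime q in order until the claim fails.
For q = 2, 3, 5, 7, …, 29, 31, 37 the conclusion holds.
q = 41: 41 mod 16 = 9 — not in {1, 2, 3, 5, 7, 11, 13, 15}.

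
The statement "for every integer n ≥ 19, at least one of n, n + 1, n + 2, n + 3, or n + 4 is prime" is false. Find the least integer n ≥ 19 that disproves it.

n = 24

Check each integer n ≥ 19 in order until n, n + 1, n + 2, n + 3, n + 4 are all composite.
For n = 19, 20, 21, 22, 23 the conclusion holds.
n = 24: 24 = 2 × 12; 25 = 5 × 5; 26 = 2 × 13; 27 = 3 × 9; 28 = 2 × 14 — all composite.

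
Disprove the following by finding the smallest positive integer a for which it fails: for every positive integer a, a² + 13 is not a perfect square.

A counterexample is any positive integer a such that a² + 13 is a perfect square; we check each in order.
a = 1: 1² + 13 = 14, not a perfect square.
a = 2: 2² + 13 = 17, not a perfect square.
a = 3: 3² + 13 = 22, not a perfect square.
a = 4: 4² + 13 = 29, not a perfect square.
a = 5: 5² + 13 = 38, not a perfect square.
a = 6: 6² + 13 = 49 = 7², a perfect square.
Hence a = 6 is a counterexample.

a = 6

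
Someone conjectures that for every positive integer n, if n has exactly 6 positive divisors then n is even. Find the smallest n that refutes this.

n = 45

A counterexample is any positive integer n such that n has exactly 6 positive divisors but n is odd; we check each in order.
For n = 12, 18, 20, 28, 32, 44 the conclusion holds.
n = 45: divisors of 45: 1, 3, 5, 9, 15, 45; 45 is odd.
Thus n = 45 disproves the claim, and no smaller n works.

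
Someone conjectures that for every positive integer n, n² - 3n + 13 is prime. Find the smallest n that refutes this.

The first 11 eligible values, up to n = 11, all satisfy the conclusion.
n = 12: n² - 3n + 13 = 121 = 11 × 11, composite.
Thus n = 12 disproves the claim, and no smaller n works.

n = 12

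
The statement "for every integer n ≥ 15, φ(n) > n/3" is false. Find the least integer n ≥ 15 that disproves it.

For n = 15, 16, 17 the conclusion holds.
n = 18: φ(18) = 6 and 18/3 = 6, so φ(18) ≤ 18/3.

n = 18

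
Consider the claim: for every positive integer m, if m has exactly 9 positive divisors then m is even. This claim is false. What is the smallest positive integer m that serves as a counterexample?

m = 225

For m = 36, 100, 196 the conclusion holds.
m = 225: divisors of 225: 9 divisors; 225 is odd.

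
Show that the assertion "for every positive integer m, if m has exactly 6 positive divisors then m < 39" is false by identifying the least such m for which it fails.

m = 44

A counterexample is any positive integer m such that m has exactly 6 positive divisors but the claim fails; we check each in order.
m = 12: τ(12) = 6; 12 < 39.
m = 18: τ(18) = 6; 18 < 39.
m = 20: τ(20) = 6; 20 < 39.
m = 28: τ(28) = 6; 28 < 39.
m = 32: τ(32) = 6; 32 < 39.
m = 44: τ(44) = 6; 44 ≥ 39.
Hence m = 44 is a counterexample.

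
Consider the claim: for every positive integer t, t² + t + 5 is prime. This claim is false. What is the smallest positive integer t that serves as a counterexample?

t = 4

t = 1: t² + t + 5 = 7, prime.
t = 2: t² + t + 5 = 11, prime.
t = 3: t² + t + 5 = 17, prime.
t = 4: t² + t + 5 = 25 = 5 × 5, composite.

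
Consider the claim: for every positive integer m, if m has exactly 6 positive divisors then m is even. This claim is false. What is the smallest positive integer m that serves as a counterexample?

Check each positive integer m in order until m has exactly 6 positive divisors but m is odd.
For m = 12, 18, 20, 28, 32, 44 the conclusion holds.
m = 45: divisors of 45: 1, 3, 5, 9, 15, 45; 45 is odd.
Hence m = 45 is a counterexample.

m = 45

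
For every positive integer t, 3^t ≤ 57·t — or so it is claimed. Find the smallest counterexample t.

t = 6

A counterexample is any positive integer t such that 3^t > 57·t; we check each in order.
t = 1: 3^t = 3 and 57·t = 57, so 3 ≤ 57.
t = 2: 3^t = 9 and 57·t = 114, so 9 ≤ 114.
t = 3: 3^t = 27 and 57·t = 171, so 27 ≤ 171.
t = 4: 3^t = 81 and 57·t = 228, so 81 ≤ 228.
t = 5: 3^t = 243 and 57·t = 285, so 243 ≤ 285.
t = 6: 3^t = 729 and 57·t = 342, so 729 > 342.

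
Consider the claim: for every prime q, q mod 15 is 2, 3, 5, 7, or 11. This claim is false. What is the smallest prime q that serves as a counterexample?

A counterexample is any prime q such that the claim fails; we check each in order.
q = 2: 2 mod 15 = 2.
q = 3: 3 mod 15 = 3.
q = 5: 5 mod 15 = 5.
q = 7: 7 mod 15 = 7.
q = 11: 11 mod 15 = 11.
q = 13: 13 mod 15 = 13 — not in {2, 3, 5, 7, 11}.

q = 13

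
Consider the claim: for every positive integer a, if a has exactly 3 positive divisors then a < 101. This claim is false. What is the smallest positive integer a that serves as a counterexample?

We need the least positive integer a for which a has exactly 3 positive divisors but the claim fails.
For a = 4, 9, 25, 49 the conclusion holds.
a = 121: τ(121) = 3; 121 ≥ 101.
Thus a = 121 disproves the claim, and no smaller a works.

a = 121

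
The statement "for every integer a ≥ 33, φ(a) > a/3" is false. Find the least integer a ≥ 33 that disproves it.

a = 36

We need the least integer a ≥ 33 for which the claim fails.
For a = 33, 34, 35 the conclusion holds.
a = 36: φ(36) = 12 and 36/3 = 12, so φ(36) ≤ 36/3.
Hence a = 36 is a counterexample.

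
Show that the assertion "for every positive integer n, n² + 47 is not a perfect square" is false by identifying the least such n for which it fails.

A counterexample is any positive integer n such that n² + 47 is a perfect square; we check each in order.
For n = 1, 2, 3, 4, …, 20, 21, 22 the conclusion holds.
n = 23: 23² + 47 = 576 = 24², a perfect square.

n = 23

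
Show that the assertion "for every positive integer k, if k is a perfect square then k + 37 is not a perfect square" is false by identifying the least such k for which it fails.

We need the least positive integer k for which k is a perfect square but k + 37 is a perfect square.
For k = 1, 4, 9, 16, …, 225, 256, 289 the conclusion holds.
k = 324: 324 = 18² and 324 + 37 = 361 = 19².

k = 324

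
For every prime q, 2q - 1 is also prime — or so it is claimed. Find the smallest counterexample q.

Check each prime q in order until 2q - 1 is not prime.
q = 2: 2q - 1 = 3, prime.
q = 3: 2q - 1 = 5, prime.
q = 5: 2q - 1 = 9 = 3 × 3, not prime.
So q = 5 is the smallest counterexample.

q = 5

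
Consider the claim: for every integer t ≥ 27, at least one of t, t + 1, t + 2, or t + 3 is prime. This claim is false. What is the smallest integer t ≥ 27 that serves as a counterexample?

A counterexample is any integer t ≥ 27 such that t, t + 1, t + 2, t + 3 are all composite; we check each in order.
The first 5 eligible values, up to t = 31, all satisfy the conclusion.
t = 32: 32 = 2 × 16; 33 = 3 × 11; 34 = 2 × 17; 35 = 5 × 7 — all composite.
Hence t = 32 is a counterexample.

t = 32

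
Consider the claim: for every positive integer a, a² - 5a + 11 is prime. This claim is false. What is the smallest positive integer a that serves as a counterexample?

a = 7

a = 1: a² - 5a + 11 = 7, prime.
a = 2: a² - 5a + 11 = 5, prime.
a = 3: a² - 5a + 11 = 5, prime.
a = 4: a² - 5a + 11 = 7, prime.
a = 5: a² - 5a + 11 = 11, prime.
a = 6: a² - 5a + 11 = 17, prime.
a = 7: a² - 5a + 11 = 25 = 5 × 5, composite.
Hence a = 7 is a counterexample.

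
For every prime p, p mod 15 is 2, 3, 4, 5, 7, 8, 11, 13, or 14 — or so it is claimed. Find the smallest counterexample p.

We need the least prime p for which the claim fails.
For p = 2, 3, 5, 7, 11, 13, 17, 19, 23, 29 the conclusion holds.
p = 31: 31 mod 15 = 1 — not in {2, 3, 4, 5, 7, 8, 11, 13, 14}.
So p = 31 is the smallest counterexample.

p = 31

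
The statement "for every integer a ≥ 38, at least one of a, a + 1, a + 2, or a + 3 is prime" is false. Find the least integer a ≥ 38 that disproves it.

A counterexample is any integer a ≥ 38 such that a, a + 1, a + 2, a + 3 are all composite; we check each in order.
For a = 38, 39, 40, 41, 42, 43, 44, 45, 46, 47 the conclusion holds.
a = 48: 48 = 2 × 24; 49 = 7 × 7; 50 = 2 × 25; 51 = 3 × 17 — all composite.
Hence a = 48 is a counterexample.

a = 48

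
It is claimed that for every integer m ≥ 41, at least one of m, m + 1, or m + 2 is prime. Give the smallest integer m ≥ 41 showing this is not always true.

We need the least integer m ≥ 41 for which m, m + 1, m + 2 are all composite.
For m = 41, 42, 43 the conclusion holds.
m = 44: 44 = 2 × 22; 45 = 3 × 15; 46 = 2 × 23 — all composite.
So m = 44 is the smallest counterexample.

m = 44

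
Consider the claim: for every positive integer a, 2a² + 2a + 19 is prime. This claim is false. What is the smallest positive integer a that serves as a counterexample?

A counterexample is any positive integer a such that 2a² + 2a + 19 is not prime; we check each in order.
For a = 1, 2, 3, 4, …, 15, 16, 17 the conclusion holds.
a = 18: 2a² + 2a + 19 = 703 = 19 × 37, composite.
So a = 18 is the smallest counterexample.

a = 18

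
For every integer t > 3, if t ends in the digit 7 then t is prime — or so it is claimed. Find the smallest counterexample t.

t = 27

We need the least integer t > 3 for which t ends in the digit 7 but t is not prime.
t = 7: 7 ends in 7 and is prime.
t = 17: 17 ends in 7 and is prime.
t = 27: 27 ends in 7; 27 = 3 × 9, composite.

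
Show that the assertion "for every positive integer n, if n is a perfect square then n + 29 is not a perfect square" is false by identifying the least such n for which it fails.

n = 196

A counterexample is any positive integer n such that n is a perfect square but n + 29 is a perfect square; we check each in order.
The first 13 eligible values, up to n = 169, all satisfy the conclusion.
n = 196: 196 = 14² and 196 + 29 = 225 = 15².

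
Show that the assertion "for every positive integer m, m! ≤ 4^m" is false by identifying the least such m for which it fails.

A counterexample is any positive integer m such that m! > 4^m; we check each in order.
For m = 1, 2, 3, 4, 5, 6, 7, 8 the conclusion holds.
m = 9: m! = 362880 and 4^m = 262144, so 362880 > 262144.

m = 9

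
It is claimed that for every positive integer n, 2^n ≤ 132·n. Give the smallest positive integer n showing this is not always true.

n = 11

For n = 1, 2, 3, 4, 5, 6, 7, 8, 9, 10 the conclusion holds.
n = 11: 2^n = 2048 and 132·n = 1452, so 2048 > 1452.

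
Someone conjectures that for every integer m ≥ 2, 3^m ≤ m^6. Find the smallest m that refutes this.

m = 15

We need the least integer m ≥ 2 for which 3^m > m^6.
For m = 2, 3, 4, 5, …, 12, 13, 14 the conclusion holds.
m = 15: 3^m = 14348907 and m^6 = 11390625, so 14348907 > 11390625.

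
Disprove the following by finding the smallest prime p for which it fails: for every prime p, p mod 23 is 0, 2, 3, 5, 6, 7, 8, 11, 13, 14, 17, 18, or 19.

A counterexample is any prime p such that the claim fails; we check each in order.
The first 13 eligible values, up to p = 41, all satisfy the conclusion.
p = 43: 43 mod 23 = 20 — not in {0, 2, 3, 5, 6, 7, 8, 11, 13, 14, 17, 18, 19}.

p = 43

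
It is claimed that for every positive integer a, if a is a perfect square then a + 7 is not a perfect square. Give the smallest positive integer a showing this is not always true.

a = 9

Check each positive integer a in order until a is a perfect square but a + 7 is a perfect square.
For a = 1, 4 the conclusion holds.
a = 9: 9 = 3² and 9 + 7 = 16 = 4².
Thus a = 9 disproves the claim, and no smaller a works.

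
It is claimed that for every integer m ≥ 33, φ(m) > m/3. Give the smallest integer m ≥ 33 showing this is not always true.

m = 36

A counterexample is any integer m ≥ 33 such that the claim fails; we check each in order.
For m = 33, 34, 35 the conclusion holds.
m = 36: φ(36) = 12 and 36/3 = 12, so φ(36) ≤ 36/3.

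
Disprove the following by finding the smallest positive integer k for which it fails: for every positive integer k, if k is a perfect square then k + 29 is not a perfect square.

k = 196

A counterexample is any positive integer k such that k is a perfect square but k + 29 is a perfect square; we check each in order.
For k = 1, 4, 9, 16, …, 121, 144, 169 the conclusion holds.
k = 196: 196 = 14² and 196 + 29 = 225 = 15².
Hence k = 196 is a counterexample.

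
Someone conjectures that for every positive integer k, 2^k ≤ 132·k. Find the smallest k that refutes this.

A counterexample is any positive integer k such that 2^k > 132·k; we check each in order.
For k = 1, 2, 3, 4, 5, 6, 7, 8, 9, 10 the conclusion holds.
k = 11: 2^k = 2048 and 132·k = 1452, so 2048 > 1452.

k = 11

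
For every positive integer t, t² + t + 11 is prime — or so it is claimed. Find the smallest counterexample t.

Check each positive integer t in order until t² + t + 11 is not prime.
For t = 1, 2, 3, 4, 5, 6, 7, 8, 9 the conclusion holds.
t = 10: t² + t + 11 = 121 = 11 × 11, composite.

t = 10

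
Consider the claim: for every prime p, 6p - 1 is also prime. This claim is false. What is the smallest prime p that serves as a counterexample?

p = 11

For p = 2, 3, 5, 7 the conclusion holds.
p = 11: 6p - 1 = 65 = 5 × 13, not prime.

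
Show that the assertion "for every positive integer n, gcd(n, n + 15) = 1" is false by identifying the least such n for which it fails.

n = 3

Check each positive integer n in order until gcd(n, n + 15) > 1.
n = 1: gcd(1, 16) = 1.
n = 2: gcd(2, 17) = 1.
n = 3: gcd(3, 18) = 3.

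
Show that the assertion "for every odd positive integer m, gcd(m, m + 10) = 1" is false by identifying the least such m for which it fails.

m = 5

A counterexample is any odd positive integer m such that gcd(m, m + 10) > 1; we check each in order.
m = 1: gcd(1, 11) = 1.
m = 3: gcd(3, 13) = 1.
m = 5: gcd(5, 15) = 5.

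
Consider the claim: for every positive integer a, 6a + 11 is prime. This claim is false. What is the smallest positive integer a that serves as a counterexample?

We need the least positive integer a for which 6a + 11 is not prime.
a = 1: 6a + 11 = 17, prime.
a = 2: 6a + 11 = 23, prime.
a = 3: 6a + 11 = 29, prime.
a = 4: 6a + 11 = 35 = 5 × 7, composite.
Hence a = 4 is a counterexample.

a = 4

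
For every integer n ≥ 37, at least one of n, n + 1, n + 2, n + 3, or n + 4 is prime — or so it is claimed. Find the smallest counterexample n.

n = 48

We need the least integer n ≥ 37 for which n, n + 1, n + 2, n + 3, n + 4 are all composite.
For n = 37, 38, 39, 40, …, 45, 46, 47 the conclusion holds.
n = 48: 48 = 2 × 24; 49 = 7 × 7; 50 = 2 × 25; 51 = 3 × 17; 52 = 2 × 26 — all composite.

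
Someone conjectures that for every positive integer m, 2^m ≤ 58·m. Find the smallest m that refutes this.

We need the least positive integer m for which 2^m > 58·m.
For m = 1, 2, 3, 4, 5, 6, 7, 8, 9 the conclusion holds.
m = 10: 2^m = 1024 and 58·m = 580, so 1024 > 580.

m = 10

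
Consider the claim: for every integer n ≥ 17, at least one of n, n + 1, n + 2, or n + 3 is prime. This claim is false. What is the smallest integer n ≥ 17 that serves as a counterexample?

n = 24

We need the least integer n ≥ 17 for which n, n + 1, n + 2, n + 3 are all composite.
The first 7 eligible values, up to n = 23, all satisfy the conclusion.
n = 24: 24 = 2 × 12; 25 = 5 × 5; 26 = 2 × 13; 27 = 3 × 9 — all composite.
Thus n = 24 disproves the claim, and no smaller n works.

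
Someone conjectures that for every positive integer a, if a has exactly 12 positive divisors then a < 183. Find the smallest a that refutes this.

For a = 60, 72, 84, 90, …, 150, 156, 160 the conclusion holds.
a = 198: τ(198) = 12; 198 ≥ 183.

a = 198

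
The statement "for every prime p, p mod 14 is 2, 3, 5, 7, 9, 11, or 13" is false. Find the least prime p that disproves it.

For p = 2, 3, 5, 7, 11, 13, 17, 19, 23 the conclusion holds.
p = 29: 29 mod 14 = 1 — not in {2, 3, 5, 7, 9, 11, 13}.

p = 29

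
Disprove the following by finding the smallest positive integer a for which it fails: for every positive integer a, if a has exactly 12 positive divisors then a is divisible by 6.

a = 140

The first 8 eligible values, up to a = 132, all satisfy the conclusion.
a = 140: τ(140) = 12; 140 mod 6 = 2.
Hence a = 140 is a counterexample.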